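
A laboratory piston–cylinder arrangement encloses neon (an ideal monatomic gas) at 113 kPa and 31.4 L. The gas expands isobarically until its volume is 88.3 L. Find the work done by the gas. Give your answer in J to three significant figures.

W ≈ 6430 J

Isobaric: W = P ΔV.
W = (113 kPa)(88.3 − 31.4 L) = (113)(56.9) = 6430 J.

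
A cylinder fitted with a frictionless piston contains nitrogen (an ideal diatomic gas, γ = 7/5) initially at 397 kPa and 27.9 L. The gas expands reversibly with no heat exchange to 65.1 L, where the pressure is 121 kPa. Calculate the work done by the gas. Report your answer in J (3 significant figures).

W ≈ 8000 J

Adiabatic: W = (P₁V₁ − P₂V₂)/(γ − 1) with γ = 7/5.
P₁V₁ = 11076 J, P₂V₂ = 7877 J.
W = (11076 − 7877) / 0.4 = 7998 J.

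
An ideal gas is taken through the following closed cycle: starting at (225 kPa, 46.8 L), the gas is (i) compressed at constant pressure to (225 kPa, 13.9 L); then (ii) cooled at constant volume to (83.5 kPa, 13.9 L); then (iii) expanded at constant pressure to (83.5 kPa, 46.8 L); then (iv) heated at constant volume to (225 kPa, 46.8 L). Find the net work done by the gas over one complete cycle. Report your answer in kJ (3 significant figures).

W_net ≈ -4.66 kJ

Constant-volume legs do no work.
W(i) = (225)(13.9 − 46.8) = -7402 J; W(iii) = (83.5)(46.8 − 13.9) = 2747 J.
W_net = -7402 + 2747 = -4655 J (the counter-clockwise enclosed area).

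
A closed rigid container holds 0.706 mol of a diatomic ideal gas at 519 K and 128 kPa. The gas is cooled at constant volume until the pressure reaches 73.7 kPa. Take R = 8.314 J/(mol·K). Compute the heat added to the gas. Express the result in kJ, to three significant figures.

Q ≈ -3.23 kJ

Constant volume ⇒ W = 0, so Q = ΔU = nCᵥΔT with Cᵥ = 5R/2 = 20.79 J/(mol·K).
At constant V, T₂/T₁ = P₂/P₁ ⇒ ΔT = T₁(P₂/P₁ − 1) = 519·(73.7/128 − 1) = -220.2 K.
ΔU = (0.706)(20.79)(-220.2) = -3231 J.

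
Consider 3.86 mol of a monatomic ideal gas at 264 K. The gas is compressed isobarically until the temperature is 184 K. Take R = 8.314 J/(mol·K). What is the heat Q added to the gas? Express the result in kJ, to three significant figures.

Isobaric: W = nRΔT = (3.86)(8.314)(-80) = -2567 J.
ΔU = nCᵥΔT with Cᵥ = 3R/2: ΔU = (3.86)(12.47)(-80) = -3851 J.
Q = ΔU + W = -3851 − 2567 = -6418 J.

Q ≈ -6.42 kJ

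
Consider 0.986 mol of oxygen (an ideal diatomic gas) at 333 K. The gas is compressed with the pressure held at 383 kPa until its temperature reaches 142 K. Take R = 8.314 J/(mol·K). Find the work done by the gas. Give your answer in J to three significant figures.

Isobaric: W = P ΔV = nR ΔT.
W = (0.986)(8.314)(142 − 333) = -1566 J.

W ≈ -1570 J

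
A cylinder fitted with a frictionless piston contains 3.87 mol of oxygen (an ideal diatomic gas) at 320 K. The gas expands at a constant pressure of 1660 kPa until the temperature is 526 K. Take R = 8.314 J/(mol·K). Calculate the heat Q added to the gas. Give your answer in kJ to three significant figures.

Isobaric: W = nRΔT = (3.87)(8.314)(206) = 6628 J.
ΔU = nCᵥΔT with Cᵥ = 5R/2: ΔU = (3.87)(20.79)(206) = 16570 J.
Q = ΔU + W = 16570 + 6628 = 23198 J.

Q ≈ 23.2 kJ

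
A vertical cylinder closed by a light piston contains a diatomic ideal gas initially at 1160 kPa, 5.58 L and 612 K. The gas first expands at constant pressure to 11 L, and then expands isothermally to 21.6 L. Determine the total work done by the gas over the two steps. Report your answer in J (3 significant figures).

W_total ≈ 14900 J

Step 1 (isobaric): W = PΔV = (1160 kPa)(11 − 5.58 L) = 6287 J.
After step 1: P = 1160 kPa, V = 11 L, T = 1206 K.
Step 2 (isothermal): W = P₁V₁ ln(V₂/V₁) = (12760) ln(21.6/11) = 8610 J.
W_total = 6287 + 8610 = 14898 J.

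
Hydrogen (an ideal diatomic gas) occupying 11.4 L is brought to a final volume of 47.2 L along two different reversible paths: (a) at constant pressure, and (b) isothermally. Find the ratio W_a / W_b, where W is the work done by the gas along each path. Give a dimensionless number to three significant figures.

W_a / W_b ≈ 2.21

Path (a) isobaric: W = P₁(V₂ − V₁) → W_a/(P₁V₁) = 3.14.
Path (b) isothermal: W = P₁V₁ ln(V₂/V₁) → W_b/(P₁V₁) = 1.421.
W_a / W_b = 3.14 / 1.421 = 2.21.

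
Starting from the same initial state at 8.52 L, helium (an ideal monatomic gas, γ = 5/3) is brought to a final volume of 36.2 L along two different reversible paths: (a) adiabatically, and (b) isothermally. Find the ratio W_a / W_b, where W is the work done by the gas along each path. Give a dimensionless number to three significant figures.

W_a / W_b ≈ 0.642

Path (a) adiabatic: W = P₁V₁(1 − (V₁/V₂)^(γ−1))/(γ−1) → W_a/(P₁V₁) = 0.9282.
Path (b) isothermal: W = P₁V₁ ln(V₂/V₁) → W_b/(P₁V₁) = 1.447.
W_a / W_b = 0.9282 / 1.447 = 0.6416.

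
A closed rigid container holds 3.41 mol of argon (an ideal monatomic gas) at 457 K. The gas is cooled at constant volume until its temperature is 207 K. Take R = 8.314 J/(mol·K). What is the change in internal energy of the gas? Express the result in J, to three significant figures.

ΔU ≈ -10600 J

Constant volume ⇒ W = 0, so Q = ΔU = nCᵥΔT with Cᵥ = 3R/2 = 12.47 J/(mol·K).
ΔU = (3.41)(12.47)(207 − 457) = -10632 J.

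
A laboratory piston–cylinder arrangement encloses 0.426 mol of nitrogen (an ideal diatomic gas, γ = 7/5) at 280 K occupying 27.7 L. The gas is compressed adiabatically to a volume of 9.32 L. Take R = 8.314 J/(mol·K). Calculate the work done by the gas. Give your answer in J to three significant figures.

Adiabatic: TV^(γ−1) = const with γ = 7/5.
T₂ = T₁ (V₁/V₂)^(γ−1) = 280 × (27.7/9.32)^0.4 = 280 × 1.546 = 432.9 K.
W_by = nCᵥ(T₁ − T₂) = (0.426)(20.79)(280 − 432.9) = -1354 J.

W ≈ -1350 J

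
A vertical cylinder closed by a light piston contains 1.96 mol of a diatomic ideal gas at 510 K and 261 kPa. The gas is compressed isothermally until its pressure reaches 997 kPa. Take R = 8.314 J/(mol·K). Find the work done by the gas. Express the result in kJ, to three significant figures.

Isothermal process: W = nRT ln(V₂/V₁) = nRT ln(P₁/P₂).
W = (1.96)(8.314)(510) × ln(261/997)
  = 8311 × ln(0.2618) = 8311 × -1.34
W_by_gas = -11138 J.

W ≈ -11.1 kJ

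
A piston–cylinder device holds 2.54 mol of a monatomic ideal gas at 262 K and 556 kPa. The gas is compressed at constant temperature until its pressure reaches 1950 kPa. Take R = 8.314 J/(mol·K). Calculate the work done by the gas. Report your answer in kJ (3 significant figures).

Isothermal process: W = nRT ln(V₂/V₁) = nRT ln(P₁/P₂).
W = (2.54)(8.314)(262) × ln(556/1950)
  = 5533 × ln(0.2851) = 5533 × -1.255
W_by_gas = -6943 J.

W ≈ -6.94 kJ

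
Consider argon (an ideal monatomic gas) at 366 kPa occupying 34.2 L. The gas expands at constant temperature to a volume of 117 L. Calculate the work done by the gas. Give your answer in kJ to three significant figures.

Isothermal: W = nRT ln(V₂/V₁) = P₁V₁ ln(V₂/V₁).
P₁V₁ = (366 kPa)(34.2 L) = 12517 J.
W = 12517 × ln(117/34.2) = 12517 × 1.23
W_by_gas = 15396 J.

W ≈ 15.4 kJ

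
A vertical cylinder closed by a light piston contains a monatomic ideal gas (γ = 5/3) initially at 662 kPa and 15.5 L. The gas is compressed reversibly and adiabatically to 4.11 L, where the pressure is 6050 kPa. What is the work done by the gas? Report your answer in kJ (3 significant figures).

Adiabatic: W = (P₁V₁ − P₂V₂)/(γ − 1) with γ = 5/3.
P₁V₁ = 10261 J, P₂V₂ = 24866 J.
W = (10261 − 24866) / 0.6667 = -21907 J.

W ≈ -21.9 kJ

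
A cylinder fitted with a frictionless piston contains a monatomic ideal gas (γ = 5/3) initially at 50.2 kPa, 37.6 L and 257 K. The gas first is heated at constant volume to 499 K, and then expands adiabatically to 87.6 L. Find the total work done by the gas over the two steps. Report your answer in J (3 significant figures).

W_total ≈ 2370 J

Step 1 (isochoric): W = 0 (constant volume).
After step 1: P = 97.47 kPa (V unchanged).
Step 2 (adiabatic): W = (P₁V₁ − P₂V₂)/(γ−1) = (3665 − 2085)/0.667 = 2369 J.
W_total = 0 + 2369 = 2369 J.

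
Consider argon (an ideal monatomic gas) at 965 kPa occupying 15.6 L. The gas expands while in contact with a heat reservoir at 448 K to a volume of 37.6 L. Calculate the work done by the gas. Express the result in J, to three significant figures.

W ≈ 13200 J

Isothermal: W = nRT ln(V₂/V₁) = P₁V₁ ln(V₂/V₁).
P₁V₁ = (965 kPa)(15.6 L) = 15054 J.
W = 15054 × ln(37.6/15.6) = 15054 × 0.8797
W_by_gas = 13244 J.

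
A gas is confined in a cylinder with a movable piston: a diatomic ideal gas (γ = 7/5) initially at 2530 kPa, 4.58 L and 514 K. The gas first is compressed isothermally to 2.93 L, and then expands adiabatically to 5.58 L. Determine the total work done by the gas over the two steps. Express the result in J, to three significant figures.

W_total ≈ 1400 J

Step 1 (isothermal): W = P₁V₁ ln(V₂/V₁) = (11587) ln(2.93/4.58) = -5176 J.
After step 1: P = 3955 kPa, V = 2.93 L, T = 514 K.
Step 2 (adiabatic): W = (P₁V₁ − P₂V₂)/(γ−1) = (11587 − 8955)/0.4 = 6580 J.
W_total = -5176 + 6580 = 1404 J.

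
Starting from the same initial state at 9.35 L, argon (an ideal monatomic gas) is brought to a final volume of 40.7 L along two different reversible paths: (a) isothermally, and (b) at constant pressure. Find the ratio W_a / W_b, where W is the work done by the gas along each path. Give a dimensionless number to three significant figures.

Path (a) isothermal: W = P₁V₁ ln(V₂/V₁) → W_a/(P₁V₁) = 1.471.
Path (b) isobaric: W = P₁(V₂ − V₁) → W_b/(P₁V₁) = 3.353.
W_a / W_b = 1.471 / 3.353 = 0.4387.

W_a / W_b ≈ 0.439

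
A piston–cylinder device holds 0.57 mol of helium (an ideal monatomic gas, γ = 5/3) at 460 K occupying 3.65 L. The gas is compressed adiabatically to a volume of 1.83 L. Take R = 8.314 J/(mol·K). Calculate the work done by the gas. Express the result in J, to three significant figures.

W ≈ -1910 J

Adiabatic: TV^(γ−1) = const with γ = 5/3.
T₂ = T₁ (V₁/V₂)^(γ−1) = 460 × (3.65/1.83)^0.667 = 460 × 1.585 = 728.9 K.
W_by = nCᵥ(T₁ − T₂) = (0.57)(12.47)(460 − 728.9) = -1911 J.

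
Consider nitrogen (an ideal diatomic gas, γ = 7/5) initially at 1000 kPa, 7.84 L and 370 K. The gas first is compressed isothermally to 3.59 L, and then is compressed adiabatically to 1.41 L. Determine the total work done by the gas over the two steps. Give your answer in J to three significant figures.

Step 1 (isothermal): W = P₁V₁ ln(V₂/V₁) = (7840) ln(3.59/7.84) = -6124 J.
After step 1: P = 2184 kPa, V = 3.59 L, T = 370 K.
Step 2 (adiabatic): W = (P₁V₁ − P₂V₂)/(γ−1) = (7840 − 11394)/0.4 = -8884 J.
W_total = -6124 − 8884 = -15008 J.

W_total ≈ -15000 J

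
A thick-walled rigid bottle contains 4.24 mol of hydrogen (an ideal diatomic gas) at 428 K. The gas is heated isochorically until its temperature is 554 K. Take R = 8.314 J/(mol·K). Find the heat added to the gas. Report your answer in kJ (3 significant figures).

Constant volume ⇒ W = 0, so Q = ΔU = nCᵥΔT with Cᵥ = 5R/2 = 20.79 J/(mol·K).
ΔU = (4.24)(20.79)(554 − 428) = 11104 J.

Q ≈ 11.1 kJ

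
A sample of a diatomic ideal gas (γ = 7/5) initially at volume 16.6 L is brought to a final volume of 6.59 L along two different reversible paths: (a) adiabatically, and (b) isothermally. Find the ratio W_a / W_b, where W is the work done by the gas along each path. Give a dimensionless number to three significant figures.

Path (a) adiabatic: W = P₁V₁(1 − (V₁/V₂)^(γ−1))/(γ−1) → W_a/(P₁V₁) = -1.118.
Path (b) isothermal: W = P₁V₁ ln(V₂/V₁) → W_b/(P₁V₁) = -0.9238.
W_a / W_b = -1.118 / -0.9238 = 1.21.

W_a / W_b ≈ 1.21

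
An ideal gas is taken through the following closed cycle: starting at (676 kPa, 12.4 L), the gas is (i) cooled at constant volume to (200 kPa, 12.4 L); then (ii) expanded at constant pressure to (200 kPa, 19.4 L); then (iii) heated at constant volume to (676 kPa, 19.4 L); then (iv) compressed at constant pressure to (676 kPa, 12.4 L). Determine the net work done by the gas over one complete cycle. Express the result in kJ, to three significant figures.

Constant-volume legs do no work.
W(ii) = (200)(19.4 − 12.4) = 1400 J; W(iv) = (676)(12.4 − 19.4) = -4732 J.
W_net = 1400 − 4732 = -3332 J (the counter-clockwise enclosed area).

W_net ≈ -3.33 kJ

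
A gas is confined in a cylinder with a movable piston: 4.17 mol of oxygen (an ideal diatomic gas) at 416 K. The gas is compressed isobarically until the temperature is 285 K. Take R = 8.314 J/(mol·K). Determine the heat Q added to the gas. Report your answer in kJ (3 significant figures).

Q ≈ -15.9 kJ

Isobaric: W = nRΔT = (4.17)(8.314)(-131) = -4542 J.
ΔU = nCᵥΔT with Cᵥ = 5R/2: ΔU = (4.17)(20.79)(-131) = -11354 J.
Q = ΔU + W = -11354 − 4542 = -15896 J.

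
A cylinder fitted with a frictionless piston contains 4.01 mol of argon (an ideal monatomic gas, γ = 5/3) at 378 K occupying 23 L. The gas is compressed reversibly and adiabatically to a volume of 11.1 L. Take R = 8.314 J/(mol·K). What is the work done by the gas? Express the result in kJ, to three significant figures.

W ≈ -11.8 kJ

Adiabatic: TV^(γ−1) = const with γ = 5/3.
T₂ = T₁ (V₁/V₂)^(γ−1) = 378 × (23/11.1)^0.667 = 378 × 1.625 = 614.4 K.
W_by = nCᵥ(T₁ − T₂) = (4.01)(12.47)(378 − 614.4) = -11820 J.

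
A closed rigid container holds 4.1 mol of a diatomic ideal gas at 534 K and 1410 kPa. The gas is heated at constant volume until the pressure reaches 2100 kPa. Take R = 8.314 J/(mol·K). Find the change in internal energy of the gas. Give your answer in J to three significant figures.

ΔU ≈ 22300 J

Constant volume ⇒ W = 0, so Q = ΔU = nCᵥΔT with Cᵥ = 5R/2 = 20.79 J/(mol·K).
At constant V, T₂/T₁ = P₂/P₁ ⇒ ΔT = T₁(P₂/P₁ − 1) = 534·(2100/1410 − 1) = 261.3 K.
ΔU = (4.1)(20.79)(261.3) = 22269 J.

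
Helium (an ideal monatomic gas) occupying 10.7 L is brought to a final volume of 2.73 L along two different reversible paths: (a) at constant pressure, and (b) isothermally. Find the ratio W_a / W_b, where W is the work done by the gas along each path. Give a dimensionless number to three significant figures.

Path (a) isobaric: W = P₁(V₂ − V₁) → W_a/(P₁V₁) = -0.7449.
Path (b) isothermal: W = P₁V₁ ln(V₂/V₁) → W_b/(P₁V₁) = -1.366.
W_a / W_b = -0.7449 / -1.366 = 0.5453.

W_a / W_b ≈ 0.545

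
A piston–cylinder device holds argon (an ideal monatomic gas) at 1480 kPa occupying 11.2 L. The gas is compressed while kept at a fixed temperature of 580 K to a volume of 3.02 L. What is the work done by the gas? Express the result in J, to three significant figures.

W ≈ -21700 J

Isothermal: W = nRT ln(V₂/V₁) = P₁V₁ ln(V₂/V₁).
P₁V₁ = (1480 kPa)(11.2 L) = 16576 J.
W = 16576 × ln(3.02/11.2) = 16576 × -1.311
W_by_gas = -21725 J.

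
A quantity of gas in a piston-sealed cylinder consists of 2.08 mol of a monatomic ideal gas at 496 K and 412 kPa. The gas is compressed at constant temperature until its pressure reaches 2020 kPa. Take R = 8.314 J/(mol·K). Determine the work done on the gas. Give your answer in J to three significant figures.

W ≈ 13600 J

Isothermal process: W = nRT ln(V₂/V₁) = nRT ln(P₁/P₂).
W = (2.08)(8.314)(496) × ln(412/2020)
  = 8577 × ln(0.204) = 8577 × -1.59
W_by_gas = -13637 J; work on gas = −W_by = 13637 J.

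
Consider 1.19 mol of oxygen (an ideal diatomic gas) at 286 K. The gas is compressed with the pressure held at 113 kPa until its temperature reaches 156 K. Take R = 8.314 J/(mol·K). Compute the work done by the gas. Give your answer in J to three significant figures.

W ≈ -1290 J

Isobaric: W = P ΔV = nR ΔT.
W = (1.19)(8.314)(156 − 286) = -1286 J.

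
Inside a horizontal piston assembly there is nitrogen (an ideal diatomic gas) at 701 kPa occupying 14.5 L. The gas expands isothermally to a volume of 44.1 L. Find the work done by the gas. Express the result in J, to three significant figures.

Isothermal: W = nRT ln(V₂/V₁) = P₁V₁ ln(V₂/V₁).
P₁V₁ = (701 kPa)(14.5 L) = 10164 J.
W = 10164 × ln(44.1/14.5) = 10164 × 1.112
W_by_gas = 11306 J.

W ≈ 11300 J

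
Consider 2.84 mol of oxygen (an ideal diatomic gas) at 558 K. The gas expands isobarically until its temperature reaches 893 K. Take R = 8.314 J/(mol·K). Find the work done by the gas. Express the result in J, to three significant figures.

Isobaric: W = P ΔV = nR ΔT.
W = (2.84)(8.314)(893 − 558) = 7910 J.

W ≈ 7910 J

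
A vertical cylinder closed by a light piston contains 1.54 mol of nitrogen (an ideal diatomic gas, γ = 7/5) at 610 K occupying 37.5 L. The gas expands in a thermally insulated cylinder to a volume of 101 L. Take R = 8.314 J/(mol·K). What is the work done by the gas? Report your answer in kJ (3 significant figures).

Adiabatic: TV^(γ−1) = const with γ = 7/5.
T₂ = T₁ (V₁/V₂)^(γ−1) = 610 × (37.5/101)^0.4 = 610 × 0.6728 = 410.4 K.
W_by = nCᵥ(T₁ − T₂) = (1.54)(20.79)(610 − 410.4) = 6389 J.

W ≈ 6.39 kJ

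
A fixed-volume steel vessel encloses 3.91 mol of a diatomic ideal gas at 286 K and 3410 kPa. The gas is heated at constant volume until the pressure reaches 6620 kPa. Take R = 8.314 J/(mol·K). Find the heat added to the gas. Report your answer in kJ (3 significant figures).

Constant volume ⇒ W = 0, so Q = ΔU = nCᵥΔT with Cᵥ = 5R/2 = 20.79 J/(mol·K).
At constant V, T₂/T₁ = P₂/P₁ ⇒ ΔT = T₁(P₂/P₁ − 1) = 286·(6620/3410 − 1) = 269.2 K.
ΔU = (3.91)(20.79)(269.2) = 21880 J.

Q ≈ 21.9 kJ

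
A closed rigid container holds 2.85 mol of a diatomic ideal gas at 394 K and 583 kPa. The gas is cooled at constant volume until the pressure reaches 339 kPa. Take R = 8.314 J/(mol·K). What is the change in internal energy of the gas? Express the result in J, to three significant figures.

ΔU ≈ -9770 J

Constant volume ⇒ W = 0, so Q = ΔU = nCᵥΔT with Cᵥ = 5R/2 = 20.79 J/(mol·K).
At constant V, T₂/T₁ = P₂/P₁ ⇒ ΔT = T₁(P₂/P₁ − 1) = 394·(339/583 − 1) = -164.9 K.
ΔU = (2.85)(20.79)(-164.9) = -9768 J.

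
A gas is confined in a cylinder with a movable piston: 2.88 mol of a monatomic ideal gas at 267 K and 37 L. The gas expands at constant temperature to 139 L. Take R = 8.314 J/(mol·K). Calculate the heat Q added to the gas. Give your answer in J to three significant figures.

Q ≈ 8460 J

Isothermal ⇒ ΔU = 0, so Q = W = nRT ln(V₂/V₁).
Q = (2.88)(8.314)(267) ln(139/37) = 6393 × 1.324 = 8462 J.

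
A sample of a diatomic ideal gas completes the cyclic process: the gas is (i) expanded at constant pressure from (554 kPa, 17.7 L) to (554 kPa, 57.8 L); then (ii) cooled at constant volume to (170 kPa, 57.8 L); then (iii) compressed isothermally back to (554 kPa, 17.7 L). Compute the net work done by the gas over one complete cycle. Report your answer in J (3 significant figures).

W_net ≈ 10600 J

Leg (i): W = PΔV = (554)(57.8 − 17.7) = 22215 J.
Leg (ii): W = 0.
Leg (iii): W = PᵢVᵢ ln(V_f/Vᵢ) = (9826) ln(17.7/57.8) = -11628 J.
W_net = 22215 − 11628 = 10587 J.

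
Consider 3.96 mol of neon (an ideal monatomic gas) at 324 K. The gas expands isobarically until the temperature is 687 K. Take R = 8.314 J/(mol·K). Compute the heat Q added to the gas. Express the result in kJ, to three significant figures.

Q ≈ 29.9 kJ

Isobaric: W = nRΔT = (3.96)(8.314)(363) = 11951 J.
ΔU = nCᵥΔT with Cᵥ = 3R/2: ΔU = (3.96)(12.47)(363) = 17927 J.
Q = ΔU + W = 17927 + 11951 = 29878 J.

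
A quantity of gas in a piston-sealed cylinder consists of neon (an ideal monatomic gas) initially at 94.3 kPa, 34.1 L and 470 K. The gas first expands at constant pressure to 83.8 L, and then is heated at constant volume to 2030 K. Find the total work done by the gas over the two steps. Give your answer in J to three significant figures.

W_total ≈ 4690 J

Step 1 (isobaric): W = PΔV = (94.3 kPa)(83.8 − 34.1 L) = 4687 J.
Step 2 (isochoric): W = 0 (constant volume).
W_total = 4687 + 0 = 4687 J.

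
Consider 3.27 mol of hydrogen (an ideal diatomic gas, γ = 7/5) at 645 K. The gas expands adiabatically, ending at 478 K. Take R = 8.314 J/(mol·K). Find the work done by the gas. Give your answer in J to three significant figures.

W ≈ 11400 J

Adiabatic ⇒ Q = 0, so W_by = −ΔU = nCᵥ(T₁ − T₂).
Cᵥ = 5R/2 = 20.79 J/(mol·K).
W = (3.27)(20.79)(645 − 478) = 11350 J.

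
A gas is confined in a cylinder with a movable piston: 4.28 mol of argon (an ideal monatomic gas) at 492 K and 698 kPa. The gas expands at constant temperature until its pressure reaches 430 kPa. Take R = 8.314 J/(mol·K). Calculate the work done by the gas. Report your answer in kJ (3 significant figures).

Isothermal process: W = nRT ln(V₂/V₁) = nRT ln(P₁/P₂).
W = (4.28)(8.314)(492) × ln(698/430)
  = 17507 × ln(1.623) = 17507 × 0.4844
W_by_gas = 8481 J.

W ≈ 8.48 kJ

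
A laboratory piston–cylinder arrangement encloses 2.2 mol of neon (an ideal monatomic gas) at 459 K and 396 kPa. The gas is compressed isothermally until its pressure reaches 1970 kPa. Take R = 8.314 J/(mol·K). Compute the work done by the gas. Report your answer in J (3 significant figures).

Isothermal process: W = nRT ln(V₂/V₁) = nRT ln(P₁/P₂).
W = (2.2)(8.314)(459) × ln(396/1970)
  = 8395 × ln(0.201) = 8395 × -1.604
W_by_gas = -13469 J.

W ≈ -13500 J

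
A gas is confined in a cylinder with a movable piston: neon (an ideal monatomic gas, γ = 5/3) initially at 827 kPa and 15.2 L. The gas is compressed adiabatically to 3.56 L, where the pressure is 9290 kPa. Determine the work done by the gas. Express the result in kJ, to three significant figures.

W ≈ -30.8 kJ

Adiabatic: W = (P₁V₁ − P₂V₂)/(γ − 1) with γ = 5/3.
P₁V₁ = 12570 J, P₂V₂ = 33072 J.
W = (12570 − 33072) / 0.6667 = -30753 J.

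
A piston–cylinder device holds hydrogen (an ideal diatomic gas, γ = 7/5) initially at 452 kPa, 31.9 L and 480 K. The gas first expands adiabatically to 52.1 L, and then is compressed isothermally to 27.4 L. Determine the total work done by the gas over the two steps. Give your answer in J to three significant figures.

Step 1 (adiabatic): W = (P₁V₁ − P₂V₂)/(γ−1) = (14419 − 11850)/0.4 = 6423 J.
After step 1: P = 227.4 kPa, V = 52.1 L, T = 394.5 K.
Step 2 (isothermal): W = P₁V₁ ln(V₂/V₁) = (11850) ln(27.4/52.1) = -7615 J.
W_total = 6423 − 7615 = -1192 J.

W_total ≈ -1190 J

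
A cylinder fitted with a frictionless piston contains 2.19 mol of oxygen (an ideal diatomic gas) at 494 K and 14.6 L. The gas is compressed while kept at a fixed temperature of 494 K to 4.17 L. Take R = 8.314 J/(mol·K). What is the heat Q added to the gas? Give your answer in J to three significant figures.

Q ≈ -11300 J

Isothermal ⇒ ΔU = 0, so Q = W = nRT ln(V₂/V₁).
Q = (2.19)(8.314)(494) ln(4.17/14.6) = 8995 × -1.253 = -11271 J.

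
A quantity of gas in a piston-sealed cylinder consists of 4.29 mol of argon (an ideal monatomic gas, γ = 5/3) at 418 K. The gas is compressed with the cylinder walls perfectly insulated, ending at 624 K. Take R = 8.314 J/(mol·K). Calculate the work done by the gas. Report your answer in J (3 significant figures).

W ≈ -11000 J

Adiabatic ⇒ Q = 0, so W_by = −ΔU = nCᵥ(T₁ − T₂).
Cᵥ = 3R/2 = 12.47 J/(mol·K).
W = (4.29)(12.47)(418 − 624) = -11021 J.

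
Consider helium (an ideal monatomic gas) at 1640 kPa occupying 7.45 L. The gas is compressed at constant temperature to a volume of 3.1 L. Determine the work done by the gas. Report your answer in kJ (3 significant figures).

Isothermal: W = nRT ln(V₂/V₁) = P₁V₁ ln(V₂/V₁).
P₁V₁ = (1640 kPa)(7.45 L) = 12218 J.
W = 12218 × ln(3.1/7.45) = 12218 × -0.8768
W_by_gas = -10713 J.

W ≈ -10.7 kJ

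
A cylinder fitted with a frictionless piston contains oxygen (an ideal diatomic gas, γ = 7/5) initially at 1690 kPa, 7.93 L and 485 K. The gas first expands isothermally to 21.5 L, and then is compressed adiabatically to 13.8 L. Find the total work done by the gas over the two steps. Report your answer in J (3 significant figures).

W_total ≈ 6870 J

Step 1 (isothermal): W = P₁V₁ ln(V₂/V₁) = (13402) ln(21.5/7.93) = 13367 J.
After step 1: P = 623.3 kPa, V = 21.5 L, T = 485 K.
Step 2 (adiabatic): W = (P₁V₁ − P₂V₂)/(γ−1) = (13402 − 16002)/0.4 = -6502 J.
W_total = 13367 − 6502 = 6865 J.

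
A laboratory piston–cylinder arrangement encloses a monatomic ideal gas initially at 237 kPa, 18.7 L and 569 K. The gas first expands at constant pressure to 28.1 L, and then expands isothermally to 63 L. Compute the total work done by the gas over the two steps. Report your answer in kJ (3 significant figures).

W_total ≈ 7.60 kJ

Step 1 (isobaric): W = PΔV = (237 kPa)(28.1 − 18.7 L) = 2228 J.
After step 1: P = 237 kPa, V = 28.1 L, T = 855 K.
Step 2 (isothermal): W = P₁V₁ ln(V₂/V₁) = (6660) ln(63/28.1) = 5377 J.
W_total = 2228 + 5377 = 7605 J.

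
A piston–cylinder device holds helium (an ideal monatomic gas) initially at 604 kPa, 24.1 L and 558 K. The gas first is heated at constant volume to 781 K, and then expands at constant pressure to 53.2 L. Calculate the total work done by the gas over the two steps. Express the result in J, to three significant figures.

W_total ≈ 24600 J

Step 1 (isochoric): W = 0 (constant volume).
After step 1: P = 845.4 kPa (V unchanged).
Step 2 (isobaric): W = PΔV = (845.4 kPa)(53.2 − 24.1 L) = 24601 J.
W_total = 0 + 24601 = 24601 J.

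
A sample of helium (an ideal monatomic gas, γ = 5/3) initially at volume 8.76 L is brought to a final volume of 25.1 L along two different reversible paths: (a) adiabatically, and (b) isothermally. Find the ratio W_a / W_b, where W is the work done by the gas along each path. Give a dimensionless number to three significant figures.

W_a / W_b ≈ 0.719

Path (a) adiabatic: W = P₁V₁(1 − (V₁/V₂)^(γ−1))/(γ−1) → W_a/(P₁V₁) = 0.7564.
Path (b) isothermal: W = P₁V₁ ln(V₂/V₁) → W_b/(P₁V₁) = 1.053.
W_a / W_b = 0.7564 / 1.053 = 0.7186.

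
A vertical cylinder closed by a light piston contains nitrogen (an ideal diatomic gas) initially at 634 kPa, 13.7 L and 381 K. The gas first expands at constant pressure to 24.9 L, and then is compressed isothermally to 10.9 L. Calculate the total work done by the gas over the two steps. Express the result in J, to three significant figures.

Step 1 (isobaric): W = PΔV = (634 kPa)(24.9 − 13.7 L) = 7101 J.
After step 1: P = 634 kPa, V = 24.9 L, T = 692.5 K.
Step 2 (isothermal): W = P₁V₁ ln(V₂/V₁) = (15787) ln(10.9/24.9) = -13041 J.
W_total = 7101 − 13041 = -5941 J.

W_total ≈ -5940 J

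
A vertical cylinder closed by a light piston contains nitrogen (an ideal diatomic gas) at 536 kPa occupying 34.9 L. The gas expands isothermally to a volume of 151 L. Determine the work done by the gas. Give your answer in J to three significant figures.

W ≈ 27400 J

Isothermal: W = nRT ln(V₂/V₁) = P₁V₁ ln(V₂/V₁).
P₁V₁ = (536 kPa)(34.9 L) = 18706 J.
W = 18706 × ln(151/34.9) = 18706 × 1.465
W_by_gas = 27401 J.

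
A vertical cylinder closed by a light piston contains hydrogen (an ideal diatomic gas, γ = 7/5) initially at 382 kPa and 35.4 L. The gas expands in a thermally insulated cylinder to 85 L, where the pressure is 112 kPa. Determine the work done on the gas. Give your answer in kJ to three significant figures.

Adiabatic: W = (P₁V₁ − P₂V₂)/(γ − 1) with γ = 7/5.
P₁V₁ = 13523 J, P₂V₂ = 9520 J.
W = (13523 − 9520) / 0.4 = 10007 J.
Work on gas = −W_by = -10007 J.

W ≈ -10.0 kJ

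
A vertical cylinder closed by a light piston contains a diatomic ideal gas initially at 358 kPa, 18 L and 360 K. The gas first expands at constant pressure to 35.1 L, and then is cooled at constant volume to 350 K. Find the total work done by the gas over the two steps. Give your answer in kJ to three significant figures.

Step 1 (isobaric): W = PΔV = (358 kPa)(35.1 − 18 L) = 6122 J.
Step 2 (isochoric): W = 0 (constant volume).
W_total = 6122 + 0 = 6122 J.

W_total ≈ 6.12 kJ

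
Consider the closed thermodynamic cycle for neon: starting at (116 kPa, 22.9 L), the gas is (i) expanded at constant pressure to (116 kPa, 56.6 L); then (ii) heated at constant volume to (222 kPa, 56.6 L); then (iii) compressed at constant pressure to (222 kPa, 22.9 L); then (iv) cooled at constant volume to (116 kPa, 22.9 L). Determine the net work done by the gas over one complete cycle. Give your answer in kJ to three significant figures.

Constant-volume legs do no work.
W(i) = (116)(56.6 − 22.9) = 3909 J; W(iii) = (222)(22.9 − 56.6) = -7481 J.
W_net = 3909 − 7481 = -3572 J (the counter-clockwise enclosed area).

W_net ≈ -3.57 kJ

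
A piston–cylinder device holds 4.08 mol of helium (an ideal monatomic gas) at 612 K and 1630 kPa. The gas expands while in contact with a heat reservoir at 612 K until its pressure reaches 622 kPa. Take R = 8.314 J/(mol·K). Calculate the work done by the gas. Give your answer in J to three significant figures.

W ≈ 20000 J

Isothermal process: W = nRT ln(V₂/V₁) = nRT ln(P₁/P₂).
W = (4.08)(8.314)(612) × ln(1630/622)
  = 20760 × ln(2.621) = 20760 × 0.9634
W_by_gas = 20000 J.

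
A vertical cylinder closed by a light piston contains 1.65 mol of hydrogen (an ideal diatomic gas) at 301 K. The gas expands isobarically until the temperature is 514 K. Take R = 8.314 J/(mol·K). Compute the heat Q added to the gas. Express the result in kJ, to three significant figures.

Isobaric: W = nRΔT = (1.65)(8.314)(213) = 2922 J.
ΔU = nCᵥΔT with Cᵥ = 5R/2: ΔU = (1.65)(20.79)(213) = 7305 J.
Q = ΔU + W = 7305 + 2922 = 10227 J.

Q ≈ 10.2 kJ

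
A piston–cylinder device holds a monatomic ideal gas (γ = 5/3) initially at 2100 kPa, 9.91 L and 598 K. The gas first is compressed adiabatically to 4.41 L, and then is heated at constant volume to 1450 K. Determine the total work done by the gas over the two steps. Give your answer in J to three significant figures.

Step 1 (adiabatic): W = (P₁V₁ − P₂V₂)/(γ−1) = (20811 − 35704)/0.667 = -22339 J.
Step 2 (isochoric): W = 0 (constant volume).
W_total = -22339 + 0 = -22339 J.

W_total ≈ -22300 J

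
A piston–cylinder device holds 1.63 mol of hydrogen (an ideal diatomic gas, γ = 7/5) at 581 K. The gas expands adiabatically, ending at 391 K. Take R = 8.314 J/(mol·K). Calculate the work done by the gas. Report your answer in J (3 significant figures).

Adiabatic ⇒ Q = 0, so W_by = −ΔU = nCᵥ(T₁ − T₂).
Cᵥ = 5R/2 = 20.79 J/(mol·K).
W = (1.63)(20.79)(581 − 391) = 6437 J.

W ≈ 6440 J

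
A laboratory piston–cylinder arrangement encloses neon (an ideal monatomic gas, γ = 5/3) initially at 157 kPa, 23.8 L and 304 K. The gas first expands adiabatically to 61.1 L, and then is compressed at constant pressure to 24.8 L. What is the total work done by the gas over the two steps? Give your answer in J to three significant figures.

Step 1 (adiabatic): W = (P₁V₁ − P₂V₂)/(γ−1) = (3737 − 1993)/0.667 = 2615 J.
After step 1: P = 32.62 kPa, V = 61.1 L, T = 162.1 K.
Step 2 (isobaric): W = PΔV = (32.62 kPa)(24.8 − 61.1 L) = -1184 J.
W_total = 2615 − 1184 = 1431 J.

W_total ≈ 1430 J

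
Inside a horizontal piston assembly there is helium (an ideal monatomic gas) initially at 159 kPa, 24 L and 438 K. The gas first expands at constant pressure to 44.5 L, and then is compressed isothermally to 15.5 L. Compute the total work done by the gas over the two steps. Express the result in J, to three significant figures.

W_total ≈ -4200 J

Step 1 (isobaric): W = PΔV = (159 kPa)(44.5 − 24 L) = 3260 J.
After step 1: P = 159 kPa, V = 44.5 L, T = 812.1 K.
Step 2 (isothermal): W = P₁V₁ ln(V₂/V₁) = (7076) ln(15.5/44.5) = -7462 J.
W_total = 3260 − 7462 = -4203 J.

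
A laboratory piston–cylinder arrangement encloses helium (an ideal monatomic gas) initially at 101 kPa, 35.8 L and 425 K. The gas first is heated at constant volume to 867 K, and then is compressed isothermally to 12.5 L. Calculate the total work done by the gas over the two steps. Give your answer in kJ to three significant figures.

W_total ≈ -7.76 kJ

Step 1 (isochoric): W = 0 (constant volume).
After step 1: P = 206 kPa (V unchanged).
Step 2 (isothermal): W = P₁V₁ ln(V₂/V₁) = (7376) ln(12.5/35.8) = -7761 J.
W_total = 0 − 7761 = -7761 J.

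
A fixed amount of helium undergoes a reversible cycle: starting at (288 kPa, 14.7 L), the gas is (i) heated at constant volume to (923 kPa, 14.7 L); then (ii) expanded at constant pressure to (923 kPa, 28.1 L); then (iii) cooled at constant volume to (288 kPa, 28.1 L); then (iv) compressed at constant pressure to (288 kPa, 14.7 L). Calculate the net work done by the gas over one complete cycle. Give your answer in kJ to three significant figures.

Constant-volume legs do no work.
W(ii) = (923)(28.1 − 14.7) = 12368 J; W(iv) = (288)(14.7 − 28.1) = -3859 J.
W_net = 12368 − 3859 = 8509 J (the clockwise enclosed area).

W_net ≈ 8.51 kJ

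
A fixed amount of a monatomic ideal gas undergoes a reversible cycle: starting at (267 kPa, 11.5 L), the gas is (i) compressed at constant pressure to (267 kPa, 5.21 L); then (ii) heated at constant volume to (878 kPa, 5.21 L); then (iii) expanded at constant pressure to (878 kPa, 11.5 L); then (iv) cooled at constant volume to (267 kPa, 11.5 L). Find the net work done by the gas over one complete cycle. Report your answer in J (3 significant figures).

Constant-volume legs do no work.
W(i) = (267)(5.21 − 11.5) = -1679 J; W(iii) = (878)(11.5 − 5.21) = 5523 J.
W_net = -1679 + 5523 = 3843 J (the clockwise enclosed area).

W_net ≈ 3840 J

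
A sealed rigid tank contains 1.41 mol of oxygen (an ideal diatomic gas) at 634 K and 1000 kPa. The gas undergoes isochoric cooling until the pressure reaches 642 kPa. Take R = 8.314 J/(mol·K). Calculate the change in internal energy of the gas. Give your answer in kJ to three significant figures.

Constant volume ⇒ W = 0, so Q = ΔU = nCᵥΔT with Cᵥ = 5R/2 = 20.79 J/(mol·K).
At constant V, T₂/T₁ = P₂/P₁ ⇒ ΔT = T₁(P₂/P₁ − 1) = 634·(642/1000 − 1) = -227 K.
ΔU = (1.41)(20.79)(-227) = -6652 J.

ΔU ≈ -6.65 kJ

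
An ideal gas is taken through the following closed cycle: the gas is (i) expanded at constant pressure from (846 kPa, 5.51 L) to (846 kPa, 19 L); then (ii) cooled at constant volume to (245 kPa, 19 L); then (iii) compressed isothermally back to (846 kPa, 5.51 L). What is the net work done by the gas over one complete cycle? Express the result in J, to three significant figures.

W_net ≈ 5650 J

Leg (i): W = PΔV = (846)(19 − 5.51) = 11413 J.
Leg (ii): W = 0.
Leg (iii): W = PᵢVᵢ ln(V_f/Vᵢ) = (4655) ln(5.51/19) = -5762 J.
W_net = 11413 − 5762 = 5650 J.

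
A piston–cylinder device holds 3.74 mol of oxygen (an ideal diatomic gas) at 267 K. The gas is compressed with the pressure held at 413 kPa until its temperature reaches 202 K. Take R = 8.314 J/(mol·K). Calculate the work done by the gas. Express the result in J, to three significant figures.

W ≈ -2020 J

Isobaric: W = P ΔV = nR ΔT.
W = (3.74)(8.314)(202 − 267) = -2021 J.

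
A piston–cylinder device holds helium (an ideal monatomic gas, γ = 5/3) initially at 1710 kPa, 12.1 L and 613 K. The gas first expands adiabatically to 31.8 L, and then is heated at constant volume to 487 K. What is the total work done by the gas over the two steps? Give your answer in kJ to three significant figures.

Step 1 (adiabatic): W = (P₁V₁ − P₂V₂)/(γ−1) = (20691 − 10865)/0.667 = 14739 J.
Step 2 (isochoric): W = 0 (constant volume).
W_total = 14739 + 0 = 14739 J.

W_total ≈ 14.7 kJ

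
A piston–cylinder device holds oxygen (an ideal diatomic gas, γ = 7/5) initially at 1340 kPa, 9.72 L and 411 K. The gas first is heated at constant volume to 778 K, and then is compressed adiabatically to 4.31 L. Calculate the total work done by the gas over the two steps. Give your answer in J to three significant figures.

W_total ≈ -23700 J

Step 1 (isochoric): W = 0 (constant volume).
After step 1: P = 2537 kPa (V unchanged).
Step 2 (adiabatic): W = (P₁V₁ − P₂V₂)/(γ−1) = (24655 − 34134)/0.4 = -23696 J.
W_total = 0 − 23696 = -23696 J.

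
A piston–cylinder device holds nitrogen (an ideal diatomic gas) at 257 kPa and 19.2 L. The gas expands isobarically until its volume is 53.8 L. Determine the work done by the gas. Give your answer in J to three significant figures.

Isobaric: W = P ΔV.
W = (257 kPa)(53.8 − 19.2 L) = (257)(34.6) = 8892 J.

W ≈ 8890 J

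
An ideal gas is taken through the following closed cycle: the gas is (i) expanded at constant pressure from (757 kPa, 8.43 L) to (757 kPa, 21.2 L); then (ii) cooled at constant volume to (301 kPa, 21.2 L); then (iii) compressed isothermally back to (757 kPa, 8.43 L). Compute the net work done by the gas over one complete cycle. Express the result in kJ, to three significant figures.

W_net ≈ 3.78 kJ

Leg (i): W = PΔV = (757)(21.2 − 8.43) = 9667 J.
Leg (ii): W = 0.
Leg (iii): W = PᵢVᵢ ln(V_f/Vᵢ) = (6381) ln(8.43/21.2) = -5885 J.
W_net = 9667 − 5885 = 3782 J.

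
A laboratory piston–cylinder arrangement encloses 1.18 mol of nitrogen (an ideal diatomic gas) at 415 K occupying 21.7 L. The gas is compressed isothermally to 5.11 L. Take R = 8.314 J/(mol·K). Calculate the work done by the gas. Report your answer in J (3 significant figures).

Isothermal: W = nRT ln(V₂/V₁).
W = (1.18)(8.314)(415) × ln(5.11/21.7)
  = 4071 × -1.446
W_by_gas = -5888 J.

W ≈ -5890 J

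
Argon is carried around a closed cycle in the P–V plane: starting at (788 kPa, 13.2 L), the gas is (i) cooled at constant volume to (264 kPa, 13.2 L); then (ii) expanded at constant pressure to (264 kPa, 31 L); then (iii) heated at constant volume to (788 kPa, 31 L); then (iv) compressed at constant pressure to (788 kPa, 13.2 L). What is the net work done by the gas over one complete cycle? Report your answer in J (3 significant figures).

W_net ≈ -9330 J

Constant-volume legs do no work.
W(ii) = (264)(31 − 13.2) = 4699 J; W(iv) = (788)(13.2 − 31) = -14026 J.
W_net = 4699 − 14026 = -9327 J (the counter-clockwise enclosed area).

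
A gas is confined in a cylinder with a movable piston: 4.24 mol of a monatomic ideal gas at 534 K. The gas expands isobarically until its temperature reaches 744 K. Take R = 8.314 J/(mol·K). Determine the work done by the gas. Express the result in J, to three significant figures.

Isobaric: W = P ΔV = nR ΔT.
W = (4.24)(8.314)(744 − 534) = 7403 J.

W ≈ 7400 J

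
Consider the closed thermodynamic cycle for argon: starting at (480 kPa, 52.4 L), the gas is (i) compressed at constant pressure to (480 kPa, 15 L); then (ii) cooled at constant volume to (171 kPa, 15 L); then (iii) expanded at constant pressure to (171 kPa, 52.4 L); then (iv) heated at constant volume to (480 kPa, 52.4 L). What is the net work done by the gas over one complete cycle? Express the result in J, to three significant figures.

W_net ≈ -11600 J

Constant-volume legs do no work.
W(i) = (480)(15 − 52.4) = -17952 J; W(iii) = (171)(52.4 − 15) = 6395 J.
W_net = -17952 + 6395 = -11557 J (the counter-clockwise enclosed area).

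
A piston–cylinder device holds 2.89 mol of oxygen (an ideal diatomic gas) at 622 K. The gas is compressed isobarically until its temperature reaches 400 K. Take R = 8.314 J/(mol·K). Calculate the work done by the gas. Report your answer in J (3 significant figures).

Isobaric: W = P ΔV = nR ΔT.
W = (2.89)(8.314)(400 − 622) = -5334 J.

W ≈ -5330 J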